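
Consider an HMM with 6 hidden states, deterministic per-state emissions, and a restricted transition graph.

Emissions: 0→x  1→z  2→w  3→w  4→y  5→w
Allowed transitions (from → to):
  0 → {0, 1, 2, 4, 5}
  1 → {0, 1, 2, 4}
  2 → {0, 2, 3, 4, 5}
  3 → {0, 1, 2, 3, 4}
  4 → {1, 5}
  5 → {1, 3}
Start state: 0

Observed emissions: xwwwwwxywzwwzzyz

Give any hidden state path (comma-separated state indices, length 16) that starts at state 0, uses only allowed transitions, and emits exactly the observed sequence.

  pos 0: x in {0}, choose 0; start
  pos 1: w in {2,3,5}, choose 2; 0->2 ok
  pos 2: w in {2,3,5}, choose 2; 2->2 ok
  pos 3: w in {2,3,5}, choose 3; 2->3 ok
  pos 4: w in {2,3,5}, choose 3; 3->3 ok
  pos 5: w in {2,3,5}, choose 2; 3->2 ok
  pos 6: x in {0}, choose 0; 2->0 ok
  pos 7: y in {4}, choose 4; 0->4 ok
  pos 8: w in {2,3,5}, choose 5; 4->5 ok
  pos 9: z in {1}, choose 1; 5->1 ok
  pos 10: w in {2,3,5}, choose 2; 1->2 ok
  pos 11: w in {2,3,5}, choose 5; 2->5 ok
  pos 12: z in {1}, choose 1; 5->1 ok
  pos 13: z in {1}, choose 1; 1->1 ok
  pos 14: y in {4}, choose 4; 1->4 ok
  pos 15: z in {1}, choose 1; 4->1 ok

0,2,2,3,3,2,0,4,5,1,2,5,1,1,4,1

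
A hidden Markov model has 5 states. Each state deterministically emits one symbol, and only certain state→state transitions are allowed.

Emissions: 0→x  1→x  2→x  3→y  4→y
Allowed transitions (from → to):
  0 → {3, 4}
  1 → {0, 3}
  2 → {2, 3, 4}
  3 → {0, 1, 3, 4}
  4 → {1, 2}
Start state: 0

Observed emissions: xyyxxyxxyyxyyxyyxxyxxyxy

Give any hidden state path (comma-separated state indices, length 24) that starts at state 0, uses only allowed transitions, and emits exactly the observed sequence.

0,3,3,1,0,4,2,2,3,3,1,3,3,1,3,4,2,2,4,2,2,4,2,4

  [0] x  {0,1,2}  => 0  start
  [1] y  {3,4}  => 3  0->3 ok
  [2] y  {3,4}  => 3  3->3 ok
  [3] x  {0,1,2}  => 1  3->1 ok
  [4] x  {0,1,2}  => 0  1->0 ok
  [5] y  {3,4}  => 4  0->4 ok
  [6] x  {0,1,2}  => 2  4->2 ok
  [7] x  {0,1,2}  => 2  2->2 ok
  [8] y  {3,4}  => 3  2->3 ok
  [9] y  {3,4}  => 3  3->3 ok
  [10] x  {0,1,2}  => 1  3->1 ok
  [11] y  {3,4}  => 3  1->3 ok
  [12] y  {3,4}  => 3  3->3 ok
  [13] x  {0,1,2}  => 1  3->1 ok
  [14] y  {3,4}  => 3  1->3 ok
  [15] y  {3,4}  => 4  3->4 ok
  [16] x  {0,1,2}  => 2  4->2 ok
  [17] x  {0,1,2}  => 2  2->2 ok
  [18] y  {3,4}  => 4  2->4 ok
  [19] x  {0,1,2}  => 2  4->2 ok
  [20] x  {0,1,2}  => 2  2->2 ok
  [21] y  {3,4}  => 4  2->4 ok
  [22] x  {0,1,2}  => 2  4->2 ok
  [23] y  {3,4}  => 4  2->4 ok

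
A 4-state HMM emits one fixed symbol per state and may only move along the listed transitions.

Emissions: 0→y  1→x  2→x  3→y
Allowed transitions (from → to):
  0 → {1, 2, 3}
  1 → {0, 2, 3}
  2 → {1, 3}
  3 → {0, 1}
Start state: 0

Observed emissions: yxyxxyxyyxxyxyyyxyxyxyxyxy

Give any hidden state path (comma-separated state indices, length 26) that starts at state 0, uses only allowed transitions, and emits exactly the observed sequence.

  0: obs=y cand={0,3} pick 0 [start]
  1: obs=x cand={1,2} pick 1 [0->1 ok]
  2: obs=y cand={0,3} pick 3 [1->3 ok]
  3: obs=x cand={1,2} pick 1 [3->1 ok]
  4: obs=x cand={1,2} pick 2 [1->2 ok]
  5: obs=y cand={0,3} pick 3 [2->3 ok]
  6: obs=x cand={1,2} pick 1 [3->1 ok]
  7: obs=y cand={0,3} pick 3 [1->3 ok]
  8: obs=y cand={0,3} pick 0 [3->0 ok]
  9: obs=x cand={1,2} pick 2 [0->2 ok]
  10: obs=x cand={1,2} pick 1 [2->1 ok]
  11: obs=y cand={0,3} pick 3 [1->3 ok]
  12: obs=x cand={1,2} pick 1 [3->1 ok]
  13: obs=y cand={0,3} pick 3 [1->3 ok]
  14: obs=y cand={0,3} pick 0 [3->0 ok]
  15: obs=y cand={0,3} pick 3 [0->3 ok]
  16: obs=x cand={1,2} pick 1 [3->1 ok]
  17: obs=y cand={0,3} pick 3 [1->3 ok]
  18: obs=x cand={1,2} pick 1 [3->1 ok]
  19: obs=y cand={0,3} pick 0 [1->0 ok]
  20: obs=x cand={1,2} pick 2 [0->2 ok]
  21: obs=y cand={0,3} pick 3 [2->3 ok]
  22: obs=x cand={1,2} pick 1 [3->1 ok]
  23: obs=y cand={0,3} pick 0 [1->0 ok]
  24: obs=x cand={1,2} pick 1 [0->1 ok]
  25: obs=y cand={0,3} pick 0 [1->0 ok]

0,1,3,1,2,3,1,3,0,2,1,3,1,3,0,3,1,3,1,0,2,3,1,0,1,0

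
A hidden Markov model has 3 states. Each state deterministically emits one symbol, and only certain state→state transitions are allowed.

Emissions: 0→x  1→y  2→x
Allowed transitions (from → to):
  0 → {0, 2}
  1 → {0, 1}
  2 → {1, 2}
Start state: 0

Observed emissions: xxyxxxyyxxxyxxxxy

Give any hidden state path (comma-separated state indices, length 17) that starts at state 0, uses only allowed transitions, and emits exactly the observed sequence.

  0: obs=x cand={0,2} pick 0 [start]
  1: obs=x cand={0,2} pick 2 [0->2 ok]
  2: obs=y cand={1} pick 1 [2->1 ok]
  3: obs=x cand={0,2} pick 0 [1->0 ok]
  4: obs=x cand={0,2} pick 2 [0->2 ok]
  5: obs=x cand={0,2} pick 2 [2->2 ok]
  6: obs=y cand={1} pick 1 [2->1 ok]
  7: obs=y cand={1} pick 1 [1->1 ok]
  8: obs=x cand={0,2} pick 0 [1->0 ok]
  9: obs=x cand={0,2} pick 2 [0->2 ok]
  10: obs=x cand={0,2} pick 2 [2->2 ok]
  11: obs=y cand={1} pick 1 [2->1 ok]
  12: obs=x cand={0,2} pick 0 [1->0 ok]
  13: obs=x cand={0,2} pick 0 [0->0 ok]
  14: obs=x cand={0,2} pick 2 [0->2 ok]
  15: obs=x cand={0,2} pick 2 [2->2 ok]
  16: obs=y cand={1} pick 1 [2->1 ok]

0,2,1,0,2,2,1,1,0,2,2,1,0,0,2,2,1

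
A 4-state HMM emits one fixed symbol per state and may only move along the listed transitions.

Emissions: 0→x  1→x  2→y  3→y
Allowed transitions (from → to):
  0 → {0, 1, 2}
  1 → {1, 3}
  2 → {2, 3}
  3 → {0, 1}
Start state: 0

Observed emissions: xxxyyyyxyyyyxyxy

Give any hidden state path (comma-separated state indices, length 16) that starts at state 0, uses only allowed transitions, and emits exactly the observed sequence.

  [0] x  {0,1}  => 0  start
  [1] x  {0,1}  => 0  0->0 ok
  [2] x  {0,1}  => 0  0->0 ok
  [3] y  {2,3}  => 2  0->2 ok
  [4] y  {2,3}  => 2  2->2 ok
  [5] y  {2,3}  => 2  2->2 ok
  [6] y  {2,3}  => 3  2->3 ok
  [7] x  {0,1}  => 0  3->0 ok
  [8] y  {2,3}  => 2  0->2 ok
  [9] y  {2,3}  => 2  2->2 ok
  [10] y  {2,3}  => 2  2->2 ok
  [11] y  {2,3}  => 3  2->3 ok
  [12] x  {0,1}  => 1  3->1 ok
  [13] y  {2,3}  => 3  1->3 ok
  [14] x  {0,1}  => 0  3->0 ok
  [15] y  {2,3}  => 2  0->2 ok

0,0,0,2,2,2,3,0,2,2,2,3,1,3,0,2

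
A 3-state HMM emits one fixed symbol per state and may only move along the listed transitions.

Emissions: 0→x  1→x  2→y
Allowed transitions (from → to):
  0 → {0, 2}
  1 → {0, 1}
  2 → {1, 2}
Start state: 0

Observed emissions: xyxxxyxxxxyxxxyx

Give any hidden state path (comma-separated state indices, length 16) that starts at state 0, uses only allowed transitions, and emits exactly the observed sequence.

  0: obs=x cand={0,1} pick 0 [start]
  1: obs=y cand={2} pick 2 [0->2 ok]
  2: obs=x cand={0,1} pick 1 [2->1 ok]
  3: obs=x cand={0,1} pick 0 [1->0 ok]
  4: obs=x cand={0,1} pick 0 [0->0 ok]
  5: obs=y cand={2} pick 2 [0->2 ok]
  6: obs=x cand={0,1} pick 1 [2->1 ok]
  7: obs=x cand={0,1} pick 1 [1->1 ok]
  8: obs=x cand={0,1} pick 0 [1->0 ok]
  9: obs=x cand={0,1} pick 0 [0->0 ok]
  10: obs=y cand={2} pick 2 [0->2 ok]
  11: obs=x cand={0,1} pick 1 [2->1 ok]
  12: obs=x cand={0,1} pick 1 [1->1 ok]
  13: obs=x cand={0,1} pick 0 [1->0 ok]
  14: obs=y cand={2} pick 2 [0->2 ok]
  15: obs=x cand={0,1} pick 1 [2->1 ok]

0,2,1,0,0,2,1,1,0,0,2,1,1,0,2,1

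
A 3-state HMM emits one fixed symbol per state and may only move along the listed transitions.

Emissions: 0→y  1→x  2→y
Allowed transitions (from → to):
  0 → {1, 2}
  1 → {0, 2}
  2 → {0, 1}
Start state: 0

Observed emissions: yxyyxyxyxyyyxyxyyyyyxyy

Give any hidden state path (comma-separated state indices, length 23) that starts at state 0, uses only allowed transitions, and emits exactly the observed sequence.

  0: obs=y cand={0,2} pick 0 [start]
  1: obs=x cand={1} pick 1 [0->1 ok]
  2: obs=y cand={0,2} pick 0 [1->0 ok]
  3: obs=y cand={0,2} pick 2 [0->2 ok]
  4: obs=x cand={1} pick 1 [2->1 ok]
  5: obs=y cand={0,2} pick 2 [1->2 ok]
  6: obs=x cand={1} pick 1 [2->1 ok]
  7: obs=y cand={0,2} pick 0 [1->0 ok]
  8: obs=x cand={1} pick 1 [0->1 ok]
  9: obs=y cand={0,2} pick 0 [1->0 ok]
  10: obs=y cand={0,2} pick 2 [0->2 ok]
  11: obs=y cand={0,2} pick 0 [2->0 ok]
  12: obs=x cand={1} pick 1 [0->1 ok]
  13: obs=y cand={0,2} pick 2 [1->2 ok]
  14: obs=x cand={1} pick 1 [2->1 ok]
  15: obs=y cand={0,2} pick 0 [1->0 ok]
  16: obs=y cand={0,2} pick 2 [0->2 ok]
  17: obs=y cand={0,2} pick 0 [2->0 ok]
  18: obs=y cand={0,2} pick 2 [0->2 ok]
  19: obs=y cand={0,2} pick 0 [2->0 ok]
  20: obs=x cand={1} pick 1 [0->1 ok]
  21: obs=y cand={0,2} pick 2 [1->2 ok]
  22: obs=y cand={0,2} pick 0 [2->0 ok]

0,1,0,2,1,2,1,0,1,0,2,0,1,2,1,0,2,0,2,0,1,2,0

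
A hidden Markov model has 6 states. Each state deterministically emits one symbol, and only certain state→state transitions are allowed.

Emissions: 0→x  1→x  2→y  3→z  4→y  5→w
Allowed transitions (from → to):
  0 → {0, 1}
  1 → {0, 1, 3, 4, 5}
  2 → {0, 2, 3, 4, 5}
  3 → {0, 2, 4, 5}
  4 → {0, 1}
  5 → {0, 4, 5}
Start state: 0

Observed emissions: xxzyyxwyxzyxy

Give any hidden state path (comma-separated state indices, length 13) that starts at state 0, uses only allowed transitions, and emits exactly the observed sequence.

  pos 0: x in {0,1}, choose 0; start
  pos 1: x in {0,1}, choose 1; 0->1 ok
  pos 2: z in {3}, choose 3; 1->3 ok
  pos 3: y in {2,4}, choose 2; 3->2 ok
  pos 4: y in {2,4}, choose 4; 2->4 ok
  pos 5: x in {0,1}, choose 1; 4->1 ok
  pos 6: w in {5}, choose 5; 1->5 ok
  pos 7: y in {2,4}, choose 4; 5->4 ok
  pos 8: x in {0,1}, choose 1; 4->1 ok
  pos 9: z in {3}, choose 3; 1->3 ok
  pos 10: y in {2,4}, choose 4; 3->4 ok
  pos 11: x in {0,1}, choose 1; 4->1 ok
  pos 12: y in {2,4}, choose 4; 1->4 ok

0,1,3,2,4,1,5,4,1,3,4,1,4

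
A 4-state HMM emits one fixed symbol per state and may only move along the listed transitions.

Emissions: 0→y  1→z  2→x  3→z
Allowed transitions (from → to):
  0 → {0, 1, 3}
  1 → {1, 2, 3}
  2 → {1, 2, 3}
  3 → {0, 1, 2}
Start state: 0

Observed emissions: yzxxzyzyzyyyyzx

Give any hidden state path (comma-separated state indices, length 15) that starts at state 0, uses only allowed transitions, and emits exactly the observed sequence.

  pos 0: y in {0}, choose 0; start
  pos 1: z in {1,3}, choose 1; 0->1 ok
  pos 2: x in {2}, choose 2; 1->2 ok
  pos 3: x in {2}, choose 2; 2->2 ok
  pos 4: z in {1,3}, choose 3; 2->3 ok
  pos 5: y in {0}, choose 0; 3->0 ok
  pos 6: z in {1,3}, choose 3; 0->3 ok
  pos 7: y in {0}, choose 0; 3->0 ok
  pos 8: z in {1,3}, choose 3; 0->3 ok
  pos 9: y in {0}, choose 0; 3->0 ok
  pos 10: y in {0}, choose 0; 0->0 ok
  pos 11: y in {0}, choose 0; 0->0 ok
  pos 12: y in {0}, choose 0; 0->0 ok
  pos 13: z in {1,3}, choose 1; 0->1 ok
  pos 14: x in {2}, choose 2; 1->2 ok

0,1,2,2,3,0,3,0,3,0,0,0,0,1,2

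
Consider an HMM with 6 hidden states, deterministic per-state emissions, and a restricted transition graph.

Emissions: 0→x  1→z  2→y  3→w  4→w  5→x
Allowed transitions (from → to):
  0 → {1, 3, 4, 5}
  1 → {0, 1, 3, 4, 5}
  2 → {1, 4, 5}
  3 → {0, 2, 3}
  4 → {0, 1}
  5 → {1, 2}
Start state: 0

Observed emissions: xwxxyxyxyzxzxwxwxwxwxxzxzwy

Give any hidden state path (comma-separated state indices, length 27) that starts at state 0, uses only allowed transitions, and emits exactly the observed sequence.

  t0 'x' -> {0,5}, take 0 (start)
  t1 'w' -> {3,4}, take 3 (0->3 ok)
  t2 'x' -> {0,5}, take 0 (3->0 ok)
  t3 'x' -> {0,5}, take 5 (0->5 ok)
  t4 'y' -> {2}, take 2 (5->2 ok)
  t5 'x' -> {0,5}, take 5 (2->5 ok)
  t6 'y' -> {2}, take 2 (5->2 ok)
  t7 'x' -> {0,5}, take 5 (2->5 ok)
  t8 'y' -> {2}, take 2 (5->2 ok)
  t9 'z' -> {1}, take 1 (2->1 ok)
  t10 'x' -> {0,5}, take 5 (1->5 ok)
  t11 'z' -> {1}, take 1 (5->1 ok)
  t12 'x' -> {0,5}, take 0 (1->0 ok)
  t13 'w' -> {3,4}, take 4 (0->4 ok)
  t14 'x' -> {0,5}, take 0 (4->0 ok)
  t15 'w' -> {3,4}, take 4 (0->4 ok)
  t16 'x' -> {0,5}, take 0 (4->0 ok)
  t17 'w' -> {3,4}, take 4 (0->4 ok)
  t18 'x' -> {0,5}, take 0 (4->0 ok)
  t19 'w' -> {3,4}, take 4 (0->4 ok)
  t20 'x' -> {0,5}, take 0 (4->0 ok)
  t21 'x' -> {0,5}, take 5 (0->5 ok)
  t22 'z' -> {1}, take 1 (5->1 ok)
  t23 'x' -> {0,5}, take 5 (1->5 ok)
  t24 'z' -> {1}, take 1 (5->1 ok)
  t25 'w' -> {3,4}, take 3 (1->3 ok)
  t26 'y' -> {2}, take 2 (3->2 ok)

0,3,0,5,2,5,2,5,2,1,5,1,0,4,0,4,0,4,0,4,0,5,1,5,1,3,2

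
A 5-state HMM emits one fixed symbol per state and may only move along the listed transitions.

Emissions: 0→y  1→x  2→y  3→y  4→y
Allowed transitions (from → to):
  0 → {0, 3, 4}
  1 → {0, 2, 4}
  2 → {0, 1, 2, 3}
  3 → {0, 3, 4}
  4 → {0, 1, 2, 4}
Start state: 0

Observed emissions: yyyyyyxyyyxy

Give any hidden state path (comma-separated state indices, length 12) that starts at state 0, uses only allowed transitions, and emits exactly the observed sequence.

0,3,4,0,3,4,1,4,0,4,1,2

  [0] y  {0,2,3,4}  => 0  start
  [1] y  {0,2,3,4}  => 3  0->3 ok
  [2] y  {0,2,3,4}  => 4  3->4 ok
  [3] y  {0,2,3,4}  => 0  4->0 ok
  [4] y  {0,2,3,4}  => 3  0->3 ok
  [5] y  {0,2,3,4}  => 4  3->4 ok
  [6] x  {1}  => 1  4->1 ok
  [7] y  {0,2,3,4}  => 4  1->4 ok
  [8] y  {0,2,3,4}  => 0  4->0 ok
  [9] y  {0,2,3,4}  => 4  0->4 ok
  [10] x  {1}  => 1  4->1 ok
  [11] y  {0,2,3,4}  => 2  1->2 ok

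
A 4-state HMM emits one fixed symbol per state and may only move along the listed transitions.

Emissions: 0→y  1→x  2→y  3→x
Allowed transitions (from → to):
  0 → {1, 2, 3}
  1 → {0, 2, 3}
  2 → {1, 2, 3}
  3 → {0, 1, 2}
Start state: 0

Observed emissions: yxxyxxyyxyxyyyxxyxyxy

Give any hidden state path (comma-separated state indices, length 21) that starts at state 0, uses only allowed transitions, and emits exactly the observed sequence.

0,1,3,2,3,1,0,2,1,0,1,0,2,2,3,1,2,3,2,3,0

  t0 'y' -> {0,2}, take 0 (start)
  t1 'x' -> {1,3}, take 1 (0->1 ok)
  t2 'x' -> {1,3}, take 3 (1->3 ok)
  t3 'y' -> {0,2}, take 2 (3->2 ok)
  t4 'x' -> {1,3}, take 3 (2->3 ok)
  t5 'x' -> {1,3}, take 1 (3->1 ok)
  t6 'y' -> {0,2}, take 0 (1->0 ok)
  t7 'y' -> {0,2}, take 2 (0->2 ok)
  t8 'x' -> {1,3}, take 1 (2->1 ok)
  t9 'y' -> {0,2}, take 0 (1->0 ok)
  t10 'x' -> {1,3}, take 1 (0->1 ok)
  t11 'y' -> {0,2}, take 0 (1->0 ok)
  t12 'y' -> {0,2}, take 2 (0->2 ok)
  t13 'y' -> {0,2}, take 2 (2->2 ok)
  t14 'x' -> {1,3}, take 3 (2->3 ok)
  t15 'x' -> {1,3}, take 1 (3->1 ok)
  t16 'y' -> {0,2}, take 2 (1->2 ok)
  t17 'x' -> {1,3}, take 3 (2->3 ok)
  t18 'y' -> {0,2}, take 2 (3->2 ok)
  t19 'x' -> {1,3}, take 3 (2->3 ok)
  t20 'y' -> {0,2}, take 0 (3->0 ok)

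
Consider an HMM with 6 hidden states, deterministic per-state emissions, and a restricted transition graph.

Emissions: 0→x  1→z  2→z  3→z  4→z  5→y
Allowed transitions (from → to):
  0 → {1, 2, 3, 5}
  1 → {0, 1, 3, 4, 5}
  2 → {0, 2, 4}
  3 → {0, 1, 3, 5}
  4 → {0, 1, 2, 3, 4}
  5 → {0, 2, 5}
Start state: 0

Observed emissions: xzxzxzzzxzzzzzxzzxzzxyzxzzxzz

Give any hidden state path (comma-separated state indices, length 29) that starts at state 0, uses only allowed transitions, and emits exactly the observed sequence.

0,3,0,1,0,3,3,1,0,1,3,1,1,4,0,3,3,0,1,3,0,5,2,0,2,4,0,3,1

  0: obs=x cand={0} pick 0 [start]
  1: obs=z cand={1,2,3,4} pick 3 [0->3 ok]
  2: obs=x cand={0} pick 0 [3->0 ok]
  3: obs=z cand={1,2,3,4} pick 1 [0->1 ok]
  4: obs=x cand={0} pick 0 [1->0 ok]
  5: obs=z cand={1,2,3,4} pick 3 [0->3 ok]
  6: obs=z cand={1,2,3,4} pick 3 [3->3 ok]
  7: obs=z cand={1,2,3,4} pick 1 [3->1 ok]
  8: obs=x cand={0} pick 0 [1->0 ok]
  9: obs=z cand={1,2,3,4} pick 1 [0->1 ok]
  10: obs=z cand={1,2,3,4} pick 3 [1->3 ok]
  11: obs=z cand={1,2,3,4} pick 1 [3->1 ok]
  12: obs=z cand={1,2,3,4} pick 1 [1->1 ok]
  13: obs=z cand={1,2,3,4} pick 4 [1->4 ok]
  14: obs=x cand={0} pick 0 [4->0 ok]
  15: obs=z cand={1,2,3,4} pick 3 [0->3 ok]
  16: obs=z cand={1,2,3,4} pick 3 [3->3 ok]
  17: obs=x cand={0} pick 0 [3->0 ok]
  18: obs=z cand={1,2,3,4} pick 1 [0->1 ok]
  19: obs=z cand={1,2,3,4} pick 3 [1->3 ok]
  20: obs=x cand={0} pick 0 [3->0 ok]
  21: obs=y cand={5} pick 5 [0->5 ok]
  22: obs=z cand={1,2,3,4} pick 2 [5->2 ok]
  23: obs=x cand={0} pick 0 [2->0 ok]
  24: obs=z cand={1,2,3,4} pick 2 [0->2 ok]
  25: obs=z cand={1,2,3,4} pick 4 [2->4 ok]
  26: obs=x cand={0} pick 0 [4->0 ok]
  27: obs=z cand={1,2,3,4} pick 3 [0->3 ok]
  28: obs=z cand={1,2,3,4} pick 1 [3->1 ok]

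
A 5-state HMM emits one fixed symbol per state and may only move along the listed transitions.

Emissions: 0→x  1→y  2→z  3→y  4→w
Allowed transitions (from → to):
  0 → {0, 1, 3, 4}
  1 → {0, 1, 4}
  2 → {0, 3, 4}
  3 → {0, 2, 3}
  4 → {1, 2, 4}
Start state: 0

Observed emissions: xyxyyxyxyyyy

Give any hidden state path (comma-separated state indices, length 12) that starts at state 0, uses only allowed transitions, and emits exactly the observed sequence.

0,3,0,1,1,0,1,0,3,3,3,3

  pos 0: x in {0}, choose 0; start
  pos 1: y in {1,3}, choose 3; 0->3 ok
  pos 2: x in {0}, choose 0; 3->0 ok
  pos 3: y in {1,3}, choose 1; 0->1 ok
  pos 4: y in {1,3}, choose 1; 1->1 ok
  pos 5: x in {0}, choose 0; 1->0 ok
  pos 6: y in {1,3}, choose 1; 0->1 ok
  pos 7: x in {0}, choose 0; 1->0 ok
  pos 8: y in {1,3}, choose 3; 0->3 ok
  pos 9: y in {1,3}, choose 3; 3->3 ok
  pos 10: y in {1,3}, choose 3; 3->3 ok
  pos 11: y in {1,3}, choose 3; 3->3 ok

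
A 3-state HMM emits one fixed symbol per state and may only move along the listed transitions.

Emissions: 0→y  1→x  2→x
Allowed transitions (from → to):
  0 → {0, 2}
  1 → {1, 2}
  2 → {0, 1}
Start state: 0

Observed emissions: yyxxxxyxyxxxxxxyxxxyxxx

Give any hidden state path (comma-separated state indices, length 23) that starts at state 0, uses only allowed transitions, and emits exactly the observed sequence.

  pos 0: y in {0}, choose 0; start
  pos 1: y in {0}, choose 0; 0->0 ok
  pos 2: x in {1,2}, choose 2; 0->2 ok
  pos 3: x in {1,2}, choose 1; 2->1 ok
  pos 4: x in {1,2}, choose 1; 1->1 ok
  pos 5: x in {1,2}, choose 2; 1->2 ok
  pos 6: y in {0}, choose 0; 2->0 ok
  pos 7: x in {1,2}, choose 2; 0->2 ok
  pos 8: y in {0}, choose 0; 2->0 ok
  pos 9: x in {1,2}, choose 2; 0->2 ok
  pos 10: x in {1,2}, choose 1; 2->1 ok
  pos 11: x in {1,2}, choose 1; 1->1 ok
  pos 12: x in {1,2}, choose 1; 1->1 ok
  pos 13: x in {1,2}, choose 1; 1->1 ok
  pos 14: x in {1,2}, choose 2; 1->2 ok
  pos 15: y in {0}, choose 0; 2->0 ok
  pos 16: x in {1,2}, choose 2; 0->2 ok
  pos 17: x in {1,2}, choose 1; 2->1 ok
  pos 18: x in {1,2}, choose 2; 1->2 ok
  pos 19: y in {0}, choose 0; 2->0 ok
  pos 20: x in {1,2}, choose 2; 0->2 ok
  pos 21: x in {1,2}, choose 1; 2->1 ok
  pos 22: x in {1,2}, choose 1; 1->1 ok

0,0,2,1,1,2,0,2,0,2,1,1,1,1,2,0,2,1,2,0,2,1,1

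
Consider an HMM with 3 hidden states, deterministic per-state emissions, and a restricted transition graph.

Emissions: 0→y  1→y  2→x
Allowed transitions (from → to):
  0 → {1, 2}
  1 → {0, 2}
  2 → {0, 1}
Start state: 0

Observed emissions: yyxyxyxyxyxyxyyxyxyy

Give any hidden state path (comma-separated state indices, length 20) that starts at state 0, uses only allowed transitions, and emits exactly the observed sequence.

  0: obs=y cand={0,1} pick 0 [start]
  1: obs=y cand={0,1} pick 1 [0->1 ok]
  2: obs=x cand={2} pick 2 [1->2 ok]
  3: obs=y cand={0,1} pick 0 [2->0 ok]
  4: obs=x cand={2} pick 2 [0->2 ok]
  5: obs=y cand={0,1} pick 1 [2->1 ok]
  6: obs=x cand={2} pick 2 [1->2 ok]
  7: obs=y cand={0,1} pick 0 [2->0 ok]
  8: obs=x cand={2} pick 2 [0->2 ok]
  9: obs=y cand={0,1} pick 1 [2->1 ok]
  10: obs=x cand={2} pick 2 [1->2 ok]
  11: obs=y cand={0,1} pick 0 [2->0 ok]
  12: obs=x cand={2} pick 2 [0->2 ok]
  13: obs=y cand={0,1} pick 0 [2->0 ok]
  14: obs=y cand={0,1} pick 1 [0->1 ok]
  15: obs=x cand={2} pick 2 [1->2 ok]
  16: obs=y cand={0,1} pick 1 [2->1 ok]
  17: obs=x cand={2} pick 2 [1->2 ok]
  18: obs=y cand={0,1} pick 0 [2->0 ok]
  19: obs=y cand={0,1} pick 1 [0->1 ok]

0,1,2,0,2,1,2,0,2,1,2,0,2,0,1,2,1,2,0,1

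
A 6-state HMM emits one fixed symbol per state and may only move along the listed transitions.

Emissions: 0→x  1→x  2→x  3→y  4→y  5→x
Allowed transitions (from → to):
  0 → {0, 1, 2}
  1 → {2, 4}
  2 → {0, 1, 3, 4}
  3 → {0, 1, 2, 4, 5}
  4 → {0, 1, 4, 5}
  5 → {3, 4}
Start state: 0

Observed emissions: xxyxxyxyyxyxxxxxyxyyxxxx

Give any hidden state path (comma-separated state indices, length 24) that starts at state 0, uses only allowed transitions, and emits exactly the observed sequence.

0,1,4,0,1,4,1,4,4,1,4,0,0,2,0,2,4,5,4,4,0,2,0,0

  t0 'x' -> {0,1,2,5}, take 0 (start)
  t1 'x' -> {0,1,2,5}, take 1 (0->1 ok)
  t2 'y' -> {3,4}, take 4 (1->4 ok)
  t3 'x' -> {0,1,2,5}, take 0 (4->0 ok)
  t4 'x' -> {0,1,2,5}, take 1 (0->1 ok)
  t5 'y' -> {3,4}, take 4 (1->4 ok)
  t6 'x' -> {0,1,2,5}, take 1 (4->1 ok)
  t7 'y' -> {3,4}, take 4 (1->4 ok)
  t8 'y' -> {3,4}, take 4 (4->4 ok)
  t9 'x' -> {0,1,2,5}, take 1 (4->1 ok)
  t10 'y' -> {3,4}, take 4 (1->4 ok)
  t11 'x' -> {0,1,2,5}, take 0 (4->0 ok)
  t12 'x' -> {0,1,2,5}, take 0 (0->0 ok)
  t13 'x' -> {0,1,2,5}, take 2 (0->2 ok)
  t14 'x' -> {0,1,2,5}, take 0 (2->0 ok)
  t15 'x' -> {0,1,2,5}, take 2 (0->2 ok)
  t16 'y' -> {3,4}, take 4 (2->4 ok)
  t17 'x' -> {0,1,2,5}, take 5 (4->5 ok)
  t18 'y' -> {3,4}, take 4 (5->4 ok)
  t19 'y' -> {3,4}, take 4 (4->4 ok)
  t20 'x' -> {0,1,2,5}, take 0 (4->0 ok)
  t21 'x' -> {0,1,2,5}, take 2 (0->2 ok)
  t22 'x' -> {0,1,2,5}, take 0 (2->0 ok)
  t23 'x' -> {0,1,2,5}, take 0 (0->0 ok)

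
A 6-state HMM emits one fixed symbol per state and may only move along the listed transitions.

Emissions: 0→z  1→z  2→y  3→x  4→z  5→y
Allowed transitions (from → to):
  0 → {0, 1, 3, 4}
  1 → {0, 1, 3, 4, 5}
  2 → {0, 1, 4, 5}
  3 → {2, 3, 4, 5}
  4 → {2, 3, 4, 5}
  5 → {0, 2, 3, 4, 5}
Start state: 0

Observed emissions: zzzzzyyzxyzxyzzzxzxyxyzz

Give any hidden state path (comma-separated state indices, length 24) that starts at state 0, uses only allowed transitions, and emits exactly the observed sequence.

0,1,0,0,4,5,2,0,3,2,4,3,5,4,4,4,3,4,3,5,3,2,0,4

  t0 'z' -> {0,1,4}, take 0 (start)
  t1 'z' -> {0,1,4}, take 1 (0->1 ok)
  t2 'z' -> {0,1,4}, take 0 (1->0 ok)
  t3 'z' -> {0,1,4}, take 0 (0->0 ok)
  t4 'z' -> {0,1,4}, take 4 (0->4 ok)
  t5 'y' -> {2,5}, take 5 (4->5 ok)
  t6 'y' -> {2,5}, take 2 (5->2 ok)
  t7 'z' -> {0,1,4}, take 0 (2->0 ok)
  t8 'x' -> {3}, take 3 (0->3 ok)
  t9 'y' -> {2,5}, take 2 (3->2 ok)
  t10 'z' -> {0,1,4}, take 4 (2->4 ok)
  t11 'x' -> {3}, take 3 (4->3 ok)
  t12 'y' -> {2,5}, take 5 (3->5 ok)
  t13 'z' -> {0,1,4}, take 4 (5->4 ok)
  t14 'z' -> {0,1,4}, take 4 (4->4 ok)
  t15 'z' -> {0,1,4}, take 4 (4->4 ok)
  t16 'x' -> {3}, take 3 (4->3 ok)
  t17 'z' -> {0,1,4}, take 4 (3->4 ok)
  t18 'x' -> {3}, take 3 (4->3 ok)
  t19 'y' -> {2,5}, take 5 (3->5 ok)
  t20 'x' -> {3}, take 3 (5->3 ok)
  t21 'y' -> {2,5}, take 2 (3->2 ok)
  t22 'z' -> {0,1,4}, take 0 (2->0 ok)
  t23 'z' -> {0,1,4}, take 4 (0->4 ok)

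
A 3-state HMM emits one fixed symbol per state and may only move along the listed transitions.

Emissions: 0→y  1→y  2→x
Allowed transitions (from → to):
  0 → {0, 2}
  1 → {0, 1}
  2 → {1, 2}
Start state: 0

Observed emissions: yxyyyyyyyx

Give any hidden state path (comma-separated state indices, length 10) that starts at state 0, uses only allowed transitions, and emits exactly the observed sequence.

0,2,1,1,1,1,1,0,0,2

  0: obs=y cand={0,1} pick 0 [start]
  1: obs=x cand={2} pick 2 [0->2 ok]
  2: obs=y cand={0,1} pick 1 [2->1 ok]
  3: obs=y cand={0,1} pick 1 [1->1 ok]
  4: obs=y cand={0,1} pick 1 [1->1 ok]
  5: obs=y cand={0,1} pick 1 [1->1 ok]
  6: obs=y cand={0,1} pick 1 [1->1 ok]
  7: obs=y cand={0,1} pick 0 [1->0 ok]
  8: obs=y cand={0,1} pick 0 [0->0 ok]
  9: obs=x cand={2} pick 2 [0->2 ok]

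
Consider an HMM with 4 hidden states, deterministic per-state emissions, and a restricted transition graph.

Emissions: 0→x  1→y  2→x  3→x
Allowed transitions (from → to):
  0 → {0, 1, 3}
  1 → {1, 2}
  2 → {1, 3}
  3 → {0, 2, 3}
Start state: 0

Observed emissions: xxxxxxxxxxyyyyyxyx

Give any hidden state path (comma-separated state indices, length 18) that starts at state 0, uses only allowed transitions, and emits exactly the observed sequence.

0,3,3,2,3,3,3,0,3,2,1,1,1,1,1,2,1,2

  t0 'x' -> {0,2,3}, take 0 (start)
  t1 'x' -> {0,2,3}, take 3 (0->3 ok)
  t2 'x' -> {0,2,3}, take 3 (3->3 ok)
  t3 'x' -> {0,2,3}, take 2 (3->2 ok)
  t4 'x' -> {0,2,3}, take 3 (2->3 ok)
  t5 'x' -> {0,2,3}, take 3 (3->3 ok)
  t6 'x' -> {0,2,3}, take 3 (3->3 ok)
  t7 'x' -> {0,2,3}, take 0 (3->0 ok)
  t8 'x' -> {0,2,3}, take 3 (0->3 ok)
  t9 'x' -> {0,2,3}, take 2 (3->2 ok)
  t10 'y' -> {1}, take 1 (2->1 ok)
  t11 'y' -> {1}, take 1 (1->1 ok)
  t12 'y' -> {1}, take 1 (1->1 ok)
  t13 'y' -> {1}, take 1 (1->1 ok)
  t14 'y' -> {1}, take 1 (1->1 ok)
  t15 'x' -> {0,2,3}, take 2 (1->2 ok)
  t16 'y' -> {1}, take 1 (2->1 ok)
  t17 'x' -> {0,2,3}, take 2 (1->2 ok)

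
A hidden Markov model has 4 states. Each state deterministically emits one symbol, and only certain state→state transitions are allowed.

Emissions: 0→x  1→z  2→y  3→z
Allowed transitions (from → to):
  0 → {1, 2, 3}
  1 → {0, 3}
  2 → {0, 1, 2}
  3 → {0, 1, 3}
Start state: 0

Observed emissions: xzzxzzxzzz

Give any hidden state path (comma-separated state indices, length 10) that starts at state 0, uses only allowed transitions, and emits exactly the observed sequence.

0,1,3,0,3,1,0,3,3,3

  0: obs=x cand={0} pick 0 [start]
  1: obs=z cand={1,3} pick 1 [0->1 ok]
  2: obs=z cand={1,3} pick 3 [1->3 ok]
  3: obs=x cand={0} pick 0 [3->0 ok]
  4: obs=z cand={1,3} pick 3 [0->3 ok]
  5: obs=z cand={1,3} pick 1 [3->1 ok]
  6: obs=x cand={0} pick 0 [1->0 ok]
  7: obs=z cand={1,3} pick 3 [0->3 ok]
  8: obs=z cand={1,3} pick 3 [3->3 ok]
  9: obs=z cand={1,3} pick 3 [3->3 ok]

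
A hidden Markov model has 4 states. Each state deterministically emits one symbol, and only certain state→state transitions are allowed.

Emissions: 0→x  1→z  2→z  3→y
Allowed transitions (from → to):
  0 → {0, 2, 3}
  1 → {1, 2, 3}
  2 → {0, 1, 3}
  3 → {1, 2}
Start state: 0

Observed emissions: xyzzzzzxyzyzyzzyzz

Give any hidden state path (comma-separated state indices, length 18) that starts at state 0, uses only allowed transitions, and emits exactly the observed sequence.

  [0] x  {0}  => 0  start
  [1] y  {3}  => 3  0->3 ok
  [2] z  {1,2}  => 2  3->2 ok
  [3] z  {1,2}  => 1  2->1 ok
  [4] z  {1,2}  => 2  1->2 ok
  [5] z  {1,2}  => 1  2->1 ok
  [6] z  {1,2}  => 2  1->2 ok
  [7] x  {0}  => 0  2->0 ok
  [8] y  {3}  => 3  0->3 ok
  [9] z  {1,2}  => 1  3->1 ok
  [10] y  {3}  => 3  1->3 ok
  [11] z  {1,2}  => 2  3->2 ok
  [12] y  {3}  => 3  2->3 ok
  [13] z  {1,2}  => 2  3->2 ok
  [14] z  {1,2}  => 1  2->1 ok
  [15] y  {3}  => 3  1->3 ok
  [16] z  {1,2}  => 1  3->1 ok
  [17] z  {1,2}  => 2  1->2 ok

0,3,2,1,2,1,2,0,3,1,3,2,3,2,1,3,1,2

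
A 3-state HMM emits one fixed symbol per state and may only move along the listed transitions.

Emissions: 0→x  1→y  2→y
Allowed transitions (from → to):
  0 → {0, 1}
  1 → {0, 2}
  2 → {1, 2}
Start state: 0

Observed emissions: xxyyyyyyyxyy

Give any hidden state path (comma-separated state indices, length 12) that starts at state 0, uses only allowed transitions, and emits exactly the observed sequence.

0,0,1,2,2,1,2,2,1,0,1,2

  t0 'x' -> {0}, take 0 (start)
  t1 'x' -> {0}, take 0 (0->0 ok)
  t2 'y' -> {1,2}, take 1 (0->1 ok)
  t3 'y' -> {1,2}, take 2 (1->2 ok)
  t4 'y' -> {1,2}, take 2 (2->2 ok)
  t5 'y' -> {1,2}, take 1 (2->1 ok)
  t6 'y' -> {1,2}, take 2 (1->2 ok)
  t7 'y' -> {1,2}, take 2 (2->2 ok)
  t8 'y' -> {1,2}, take 1 (2->1 ok)
  t9 'x' -> {0}, take 0 (1->0 ok)
  t10 'y' -> {1,2}, take 1 (0->1 ok)
  t11 'y' -> {1,2}, take 2 (1->2 ok)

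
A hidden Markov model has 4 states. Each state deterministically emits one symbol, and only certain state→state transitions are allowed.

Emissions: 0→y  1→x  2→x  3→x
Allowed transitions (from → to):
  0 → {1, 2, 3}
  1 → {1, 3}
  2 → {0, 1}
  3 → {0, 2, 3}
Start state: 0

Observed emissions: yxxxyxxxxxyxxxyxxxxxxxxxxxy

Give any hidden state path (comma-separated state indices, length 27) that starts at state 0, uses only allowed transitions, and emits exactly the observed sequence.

0,2,1,3,0,1,1,3,3,3,0,1,3,3,0,3,3,2,1,1,1,3,2,1,3,2,0

  pos 0: y in {0}, choose 0; start
  pos 1: x in {1,2,3}, choose 2; 0->2 ok
  pos 2: x in {1,2,3}, choose 1; 2->1 ok
  pos 3: x in {1,2,3}, choose 3; 1->3 ok
  pos 4: y in {0}, choose 0; 3->0 ok
  pos 5: x in {1,2,3}, choose 1; 0->1 ok
  pos 6: x in {1,2,3}, choose 1; 1->1 ok
  pos 7: x in {1,2,3}, choose 3; 1->3 ok
  pos 8: x in {1,2,3}, choose 3; 3->3 ok
  pos 9: x in {1,2,3}, choose 3; 3->3 ok
  pos 10: y in {0}, choose 0; 3->0 ok
  pos 11: x in {1,2,3}, choose 1; 0->1 ok
  pos 12: x in {1,2,3}, choose 3; 1->3 ok
  pos 13: x in {1,2,3}, choose 3; 3->3 ok
  pos 14: y in {0}, choose 0; 3->0 ok
  pos 15: x in {1,2,3}, choose 3; 0->3 ok
  pos 16: x in {1,2,3}, choose 3; 3->3 ok
  pos 17: x in {1,2,3}, choose 2; 3->2 ok
  pos 18: x in {1,2,3}, choose 1; 2->1 ok
  pos 19: x in {1,2,3}, choose 1; 1->1 ok
  pos 20: x in {1,2,3}, choose 1; 1->1 ok
  pos 21: x in {1,2,3}, choose 3; 1->3 ok
  pos 22: x in {1,2,3}, choose 2; 3->2 ok
  pos 23: x in {1,2,3}, choose 1; 2->1 ok
  pos 24: x in {1,2,3}, choose 3; 1->3 ok
  pos 25: x in {1,2,3}, choose 2; 3->2 ok
  pos 26: y in {0}, choose 0; 2->0 ok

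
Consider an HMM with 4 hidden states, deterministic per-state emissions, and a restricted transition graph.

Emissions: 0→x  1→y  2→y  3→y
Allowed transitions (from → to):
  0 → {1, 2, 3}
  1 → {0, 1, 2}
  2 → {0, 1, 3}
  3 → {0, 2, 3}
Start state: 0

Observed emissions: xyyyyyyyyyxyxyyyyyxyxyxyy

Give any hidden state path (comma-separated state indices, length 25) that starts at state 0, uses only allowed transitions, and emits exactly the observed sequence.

0,2,1,2,3,2,1,1,1,1,0,1,0,2,1,2,1,1,0,3,0,2,0,1,2

  0: obs=x cand={0} pick 0 [start]
  1: obs=y cand={1,2,3} pick 2 [0->2 ok]
  2: obs=y cand={1,2,3} pick 1 [2->1 ok]
  3: obs=y cand={1,2,3} pick 2 [1->2 ok]
  4: obs=y cand={1,2,3} pick 3 [2->3 ok]
  5: obs=y cand={1,2,3} pick 2 [3->2 ok]
  6: obs=y cand={1,2,3} pick 1 [2->1 ok]
  7: obs=y cand={1,2,3} pick 1 [1->1 ok]
  8: obs=y cand={1,2,3} pick 1 [1->1 ok]
  9: obs=y cand={1,2,3} pick 1 [1->1 ok]
  10: obs=x cand={0} pick 0 [1->0 ok]
  11: obs=y cand={1,2,3} pick 1 [0->1 ok]
  12: obs=x cand={0} pick 0 [1->0 ok]
  13: obs=y cand={1,2,3} pick 2 [0->2 ok]
  14: obs=y cand={1,2,3} pick 1 [2->1 ok]
  15: obs=y cand={1,2,3} pick 2 [1->2 ok]
  16: obs=y cand={1,2,3} pick 1 [2->1 ok]
  17: obs=y cand={1,2,3} pick 1 [1->1 ok]
  18: obs=x cand={0} pick 0 [1->0 ok]
  19: obs=y cand={1,2,3} pick 3 [0->3 ok]
  20: obs=x cand={0} pick 0 [3->0 ok]
  21: obs=y cand={1,2,3} pick 2 [0->2 ok]
  22: obs=x cand={0} pick 0 [2->0 ok]
  23: obs=y cand={1,2,3} pick 1 [0->1 ok]
  24: obs=y cand={1,2,3} pick 2 [1->2 ok]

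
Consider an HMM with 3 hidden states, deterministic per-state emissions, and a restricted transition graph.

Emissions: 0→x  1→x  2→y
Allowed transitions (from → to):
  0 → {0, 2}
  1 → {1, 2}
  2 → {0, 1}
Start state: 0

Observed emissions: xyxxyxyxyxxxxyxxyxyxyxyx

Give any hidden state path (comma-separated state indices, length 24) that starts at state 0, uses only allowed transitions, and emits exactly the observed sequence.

0,2,0,0,2,1,2,0,2,0,0,0,0,2,0,0,2,1,2,0,2,0,2,1

  [0] x  {0,1}  => 0  start
  [1] y  {2}  => 2  0->2 ok
  [2] x  {0,1}  => 0  2->0 ok
  [3] x  {0,1}  => 0  0->0 ok
  [4] y  {2}  => 2  0->2 ok
  [5] x  {0,1}  => 1  2->1 ok
  [6] y  {2}  => 2  1->2 ok
  [7] x  {0,1}  => 0  2->0 ok
  [8] y  {2}  => 2  0->2 ok
  [9] x  {0,1}  => 0  2->0 ok
  [10] x  {0,1}  => 0  0->0 ok
  [11] x  {0,1}  => 0  0->0 ok
  [12] x  {0,1}  => 0  0->0 ok
  [13] y  {2}  => 2  0->2 ok
  [14] x  {0,1}  => 0  2->0 ok
  [15] x  {0,1}  => 0  0->0 ok
  [16] y  {2}  => 2  0->2 ok
  [17] x  {0,1}  => 1  2->1 ok
  [18] y  {2}  => 2  1->2 ok
  [19] x  {0,1}  => 0  2->0 ok
  [20] y  {2}  => 2  0->2 ok
  [21] x  {0,1}  => 0  2->0 ok
  [22] y  {2}  => 2  0->2 ok
  [23] x  {0,1}  => 1  2->1 ok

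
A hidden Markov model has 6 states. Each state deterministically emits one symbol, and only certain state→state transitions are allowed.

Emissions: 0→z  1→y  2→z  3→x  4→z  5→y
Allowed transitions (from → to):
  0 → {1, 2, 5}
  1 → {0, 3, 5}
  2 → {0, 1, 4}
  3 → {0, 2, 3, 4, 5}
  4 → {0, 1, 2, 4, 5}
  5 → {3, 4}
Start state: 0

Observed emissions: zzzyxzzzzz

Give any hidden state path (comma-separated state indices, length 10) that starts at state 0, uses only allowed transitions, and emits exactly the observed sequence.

  pos 0: z in {0,2,4}, choose 0; start
  pos 1: z in {0,2,4}, choose 2; 0->2 ok
  pos 2: z in {0,2,4}, choose 0; 2->0 ok
  pos 3: y in {1,5}, choose 5; 0->5 ok
  pos 4: x in {3}, choose 3; 5->3 ok
  pos 5: z in {0,2,4}, choose 0; 3->0 ok
  pos 6: z in {0,2,4}, choose 2; 0->2 ok
  pos 7: z in {0,2,4}, choose 0; 2->0 ok
  pos 8: z in {0,2,4}, choose 2; 0->2 ok
  pos 9: z in {0,2,4}, choose 4; 2->4 ok

0,2,0,5,3,0,2,0,2,4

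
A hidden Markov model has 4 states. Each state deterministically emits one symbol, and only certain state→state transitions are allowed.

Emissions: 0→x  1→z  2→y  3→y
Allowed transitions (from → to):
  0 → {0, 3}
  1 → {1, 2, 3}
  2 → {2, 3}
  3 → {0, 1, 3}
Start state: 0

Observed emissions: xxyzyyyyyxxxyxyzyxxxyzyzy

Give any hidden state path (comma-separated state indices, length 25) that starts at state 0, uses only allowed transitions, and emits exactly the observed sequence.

  0: obs=x cand={0} pick 0 [start]
  1: obs=x cand={0} pick 0 [0->0 ok]
  2: obs=y cand={2,3} pick 3 [0->3 ok]
  3: obs=z cand={1} pick 1 [3->1 ok]
  4: obs=y cand={2,3} pick 2 [1->2 ok]
  5: obs=y cand={2,3} pick 2 [2->2 ok]
  6: obs=y cand={2,3} pick 2 [2->2 ok]
  7: obs=y cand={2,3} pick 2 [2->2 ok]
  8: obs=y cand={2,3} pick 3 [2->3 ok]
  9: obs=x cand={0} pick 0 [3->0 ok]
  10: obs=x cand={0} pick 0 [0->0 ok]
  11: obs=x cand={0} pick 0 [0->0 ok]
  12: obs=y cand={2,3} pick 3 [0->3 ok]
  13: obs=x cand={0} pick 0 [3->0 ok]
  14: obs=y cand={2,3} pick 3 [0->3 ok]
  15: obs=z cand={1} pick 1 [3->1 ok]
  16: obs=y cand={2,3} pick 3 [1->3 ok]
  17: obs=x cand={0} pick 0 [3->0 ok]
  18: obs=x cand={0} pick 0 [0->0 ok]
  19: obs=x cand={0} pick 0 [0->0 ok]
  20: obs=y cand={2,3} pick 3 [0->3 ok]
  21: obs=z cand={1} pick 1 [3->1 ok]
  22: obs=y cand={2,3} pick 3 [1->3 ok]
  23: obs=z cand={1} pick 1 [3->1 ok]
  24: obs=y cand={2,3} pick 2 [1->2 ok]

0,0,3,1,2,2,2,2,3,0,0,0,3,0,3,1,3,0,0,0,3,1,3,1,2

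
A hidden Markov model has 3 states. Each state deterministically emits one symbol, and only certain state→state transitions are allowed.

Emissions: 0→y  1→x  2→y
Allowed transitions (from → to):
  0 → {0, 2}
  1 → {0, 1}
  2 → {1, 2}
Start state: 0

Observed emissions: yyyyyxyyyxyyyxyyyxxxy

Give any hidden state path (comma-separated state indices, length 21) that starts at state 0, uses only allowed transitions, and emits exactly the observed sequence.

0,0,2,2,2,1,0,0,2,1,0,0,2,1,0,0,2,1,1,1,0

  [0] y  {0,2}  => 0  start
  [1] y  {0,2}  => 0  0->0 ok
  [2] y  {0,2}  => 2  0->2 ok
  [3] y  {0,2}  => 2  2->2 ok
  [4] y  {0,2}  => 2  2->2 ok
  [5] x  {1}  => 1  2->1 ok
  [6] y  {0,2}  => 0  1->0 ok
  [7] y  {0,2}  => 0  0->0 ok
  [8] y  {0,2}  => 2  0->2 ok
  [9] x  {1}  => 1  2->1 ok
  [10] y  {0,2}  => 0  1->0 ok
  [11] y  {0,2}  => 0  0->0 ok
  [12] y  {0,2}  => 2  0->2 ok
  [13] x  {1}  => 1  2->1 ok
  [14] y  {0,2}  => 0  1->0 ok
  [15] y  {0,2}  => 0  0->0 ok
  [16] y  {0,2}  => 2  0->2 ok
  [17] x  {1}  => 1  2->1 ok
  [18] x  {1}  => 1  1->1 ok
  [19] x  {1}  => 1  1->1 ok
  [20] y  {0,2}  => 0  1->0 ok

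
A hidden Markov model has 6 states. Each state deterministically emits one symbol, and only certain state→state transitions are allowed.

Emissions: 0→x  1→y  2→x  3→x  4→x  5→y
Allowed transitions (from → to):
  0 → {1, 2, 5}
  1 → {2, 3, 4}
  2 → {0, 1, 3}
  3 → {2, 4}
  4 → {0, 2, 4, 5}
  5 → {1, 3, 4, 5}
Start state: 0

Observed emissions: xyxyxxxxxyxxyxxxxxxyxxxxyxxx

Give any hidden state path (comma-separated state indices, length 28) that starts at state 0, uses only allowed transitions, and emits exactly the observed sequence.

0,1,2,1,2,3,4,4,0,5,3,2,1,2,3,2,3,4,0,5,3,4,4,0,5,4,4,0

  [0] x  {0,2,3,4}  => 0  start
  [1] y  {1,5}  => 1  0->1 ok
  [2] x  {0,2,3,4}  => 2  1->2 ok
  [3] y  {1,5}  => 1  2->1 ok
  [4] x  {0,2,3,4}  => 2  1->2 ok
  [5] x  {0,2,3,4}  => 3  2->3 ok
  [6] x  {0,2,3,4}  => 4  3->4 ok
  [7] x  {0,2,3,4}  => 4  4->4 ok
  [8] x  {0,2,3,4}  => 0  4->0 ok
  [9] y  {1,5}  => 5  0->5 ok
  [10] x  {0,2,3,4}  => 3  5->3 ok
  [11] x  {0,2,3,4}  => 2  3->2 ok
  [12] y  {1,5}  => 1  2->1 ok
  [13] x  {0,2,3,4}  => 2  1->2 ok
  [14] x  {0,2,3,4}  => 3  2->3 ok
  [15] x  {0,2,3,4}  => 2  3->2 ok
  [16] x  {0,2,3,4}  => 3  2->3 ok
  [17] x  {0,2,3,4}  => 4  3->4 ok
  [18] x  {0,2,3,4}  => 0  4->0 ok
  [19] y  {1,5}  => 5  0->5 ok
  [20] x  {0,2,3,4}  => 3  5->3 ok
  [21] x  {0,2,3,4}  => 4  3->4 ok
  [22] x  {0,2,3,4}  => 4  4->4 ok
  [23] x  {0,2,3,4}  => 0  4->0 ok
  [24] y  {1,5}  => 5  0->5 ok
  [25] x  {0,2,3,4}  => 4  5->4 ok
  [26] x  {0,2,3,4}  => 4  4->4 ok
  [27] x  {0,2,3,4}  => 0  4->0 ok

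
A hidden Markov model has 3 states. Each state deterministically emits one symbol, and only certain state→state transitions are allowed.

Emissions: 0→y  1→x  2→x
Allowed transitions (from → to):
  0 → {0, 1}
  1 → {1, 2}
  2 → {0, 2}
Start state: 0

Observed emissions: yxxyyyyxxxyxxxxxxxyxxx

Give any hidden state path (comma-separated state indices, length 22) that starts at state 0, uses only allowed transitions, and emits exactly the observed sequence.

0,1,2,0,0,0,0,1,2,2,0,1,1,1,1,2,2,2,0,1,1,2

  0: obs=y cand={0} pick 0 [start]
  1: obs=x cand={1,2} pick 1 [0->1 ok]
  2: obs=x cand={1,2} pick 2 [1->2 ok]
  3: obs=y cand={0} pick 0 [2->0 ok]
  4: obs=y cand={0} pick 0 [0->0 ok]
  5: obs=y cand={0} pick 0 [0->0 ok]
  6: obs=y cand={0} pick 0 [0->0 ok]
  7: obs=x cand={1,2} pick 1 [0->1 ok]
  8: obs=x cand={1,2} pick 2 [1->2 ok]
  9: obs=x cand={1,2} pick 2 [2->2 ok]
  10: obs=y cand={0} pick 0 [2->0 ok]
  11: obs=x cand={1,2} pick 1 [0->1 ok]
  12: obs=x cand={1,2} pick 1 [1->1 ok]
  13: obs=x cand={1,2} pick 1 [1->1 ok]
  14: obs=x cand={1,2} pick 1 [1->1 ok]
  15: obs=x cand={1,2} pick 2 [1->2 ok]
  16: obs=x cand={1,2} pick 2 [2->2 ok]
  17: obs=x cand={1,2} pick 2 [2->2 ok]
  18: obs=y cand={0} pick 0 [2->0 ok]
  19: obs=x cand={1,2} pick 1 [0->1 ok]
  20: obs=x cand={1,2} pick 1 [1->1 ok]
  21: obs=x cand={1,2} pick 2 [1->2 ok]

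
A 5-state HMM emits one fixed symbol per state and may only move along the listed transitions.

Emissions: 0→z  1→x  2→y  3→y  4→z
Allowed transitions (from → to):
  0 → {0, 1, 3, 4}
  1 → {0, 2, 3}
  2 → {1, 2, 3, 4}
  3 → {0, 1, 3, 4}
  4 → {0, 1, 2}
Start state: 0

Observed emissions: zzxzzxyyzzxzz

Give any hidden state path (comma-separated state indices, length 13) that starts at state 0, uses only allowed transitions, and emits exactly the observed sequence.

0,4,1,0,0,1,2,3,0,4,1,0,4

  t0 'z' -> {0,4}, take 0 (start)
  t1 'z' -> {0,4}, take 4 (0->4 ok)
  t2 'x' -> {1}, take 1 (4->1 ok)
  t3 'z' -> {0,4}, take 0 (1->0 ok)
  t4 'z' -> {0,4}, take 0 (0->0 ok)
  t5 'x' -> {1}, take 1 (0->1 ok)
  t6 'y' -> {2,3}, take 2 (1->2 ok)
  t7 'y' -> {2,3}, take 3 (2->3 ok)
  t8 'z' -> {0,4}, take 0 (3->0 ok)
  t9 'z' -> {0,4}, take 4 (0->4 ok)
  t10 'x' -> {1}, take 1 (4->1 ok)
  t11 'z' -> {0,4}, take 0 (1->0 ok)
  t12 'z' -> {0,4}, take 4 (0->4 ok)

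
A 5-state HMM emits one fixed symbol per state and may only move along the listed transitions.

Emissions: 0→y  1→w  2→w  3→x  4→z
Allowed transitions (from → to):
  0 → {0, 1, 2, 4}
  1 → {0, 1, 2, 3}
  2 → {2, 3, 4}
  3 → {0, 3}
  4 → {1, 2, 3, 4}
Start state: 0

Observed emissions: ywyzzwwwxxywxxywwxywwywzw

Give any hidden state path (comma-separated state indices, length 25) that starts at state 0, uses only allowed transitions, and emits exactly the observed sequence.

0,1,0,4,4,1,1,1,3,3,0,1,3,3,0,1,2,3,0,1,1,0,2,4,2

  t0 'y' -> {0}, take 0 (start)
  t1 'w' -> {1,2}, take 1 (0->1 ok)
  t2 'y' -> {0}, take 0 (1->0 ok)
  t3 'z' -> {4}, take 4 (0->4 ok)
  t4 'z' -> {4}, take 4 (4->4 ok)
  t5 'w' -> {1,2}, take 1 (4->1 ok)
  t6 'w' -> {1,2}, take 1 (1->1 ok)
  t7 'w' -> {1,2}, take 1 (1->1 ok)
  t8 'x' -> {3}, take 3 (1->3 ok)
  t9 'x' -> {3}, take 3 (3->3 ok)
  t10 'y' -> {0}, take 0 (3->0 ok)
  t11 'w' -> {1,2}, take 1 (0->1 ok)
  t12 'x' -> {3}, take 3 (1->3 ok)
  t13 'x' -> {3}, take 3 (3->3 ok)
  t14 'y' -> {0}, take 0 (3->0 ok)
  t15 'w' -> {1,2}, take 1 (0->1 ok)
  t16 'w' -> {1,2}, take 2 (1->2 ok)
  t17 'x' -> {3}, take 3 (2->3 ok)
  t18 'y' -> {0}, take 0 (3->0 ok)
  t19 'w' -> {1,2}, take 1 (0->1 ok)
  t20 'w' -> {1,2}, take 1 (1->1 ok)
  t21 'y' -> {0}, take 0 (1->0 ok)
  t22 'w' -> {1,2}, take 2 (0->2 ok)
  t23 'z' -> {4}, take 4 (2->4 ok)
  t24 'w' -> {1,2}, take 2 (4->2 ok)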